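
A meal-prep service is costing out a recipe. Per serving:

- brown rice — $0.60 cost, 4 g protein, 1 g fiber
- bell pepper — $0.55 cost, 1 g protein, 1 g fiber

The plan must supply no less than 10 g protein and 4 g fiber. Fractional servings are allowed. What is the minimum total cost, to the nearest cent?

$2.30

brown rice only: max(10/4, 4/1) = 4 servings → $2.40.
bell pepper only: max(10/1, 4/1) = 10 servings → $5.50.
brown rice + bell pepper with both tight: 2 servings and 2 servings → $2.30.
So the least-cost plan costs $2.30.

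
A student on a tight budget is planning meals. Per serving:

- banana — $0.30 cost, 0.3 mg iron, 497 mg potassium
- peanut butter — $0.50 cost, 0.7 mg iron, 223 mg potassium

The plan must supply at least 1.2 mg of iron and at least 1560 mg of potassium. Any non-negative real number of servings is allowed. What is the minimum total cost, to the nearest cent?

With two linear requirements the optimum uses one or two foods; enumerate the corners.
banana only: max(1.2/0.3, 1560/497) = 4 servings → $1.20.
peanut butter only: max(1.2/0.7, 1560/223) = 6.996 servings → $3.50.
banana + peanut butter with both tight: 2.934 servings and 0.4569 servings → $1.11.
So the least-cost plan costs $1.11.

$1.11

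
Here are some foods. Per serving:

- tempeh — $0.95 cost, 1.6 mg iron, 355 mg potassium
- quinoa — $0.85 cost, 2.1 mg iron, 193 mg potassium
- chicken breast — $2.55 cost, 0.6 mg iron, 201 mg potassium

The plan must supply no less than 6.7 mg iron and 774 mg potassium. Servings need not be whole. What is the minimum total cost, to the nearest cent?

$2.94

tempeh only: max(6.7/1.6, 774/355) = 4.188 servings → $3.98.
quinoa only: max(6.7/2.1, 774/193) = 4.01 servings → $3.41.
chicken breast only: max(6.7/0.6, 774/201) = 11.17 servings → $28.48.
tempeh + quinoa with both tight: 0.7609 servings and 2.611 servings → $2.94.
tempeh + chicken breast with both targets exact would need a negative amount; discard.
quinoa + chicken breast with both tight: 2.881 servings and 1.085 servings → $5.21.
Cheapest feasible corner: $2.94.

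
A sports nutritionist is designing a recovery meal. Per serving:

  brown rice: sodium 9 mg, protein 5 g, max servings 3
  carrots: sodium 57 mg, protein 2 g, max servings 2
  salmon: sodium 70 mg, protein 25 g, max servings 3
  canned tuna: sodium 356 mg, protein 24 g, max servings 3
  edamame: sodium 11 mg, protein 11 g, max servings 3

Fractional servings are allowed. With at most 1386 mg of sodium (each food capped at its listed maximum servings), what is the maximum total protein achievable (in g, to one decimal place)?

196.7 g

Protein per mg sodium: edamame 1, brown rice 0.5556, salmon 0.3571, canned tuna 0.06742, carrots 0.03509.
Take 3 servings of edamame: uses 33 mg sodium, +33.0 g protein (running total 33.0 g).
Take 3 servings of brown rice: uses 27 mg sodium, +15.0 g protein (running total 48.0 g).
Take 3 servings of salmon: uses 210 mg sodium, +75.0 g protein (running total 123.0 g).
Take 3 servings of canned tuna: uses 1068 mg sodium, +72.0 g protein (running total 195.0 g).
Take 0.8421 servings of carrots: uses 48 mg sodium, +1.7 g protein (running total 196.7 g).
Filling greedily by protein-per-mg sodium is optimal for one linear limit, giving 196.7 g.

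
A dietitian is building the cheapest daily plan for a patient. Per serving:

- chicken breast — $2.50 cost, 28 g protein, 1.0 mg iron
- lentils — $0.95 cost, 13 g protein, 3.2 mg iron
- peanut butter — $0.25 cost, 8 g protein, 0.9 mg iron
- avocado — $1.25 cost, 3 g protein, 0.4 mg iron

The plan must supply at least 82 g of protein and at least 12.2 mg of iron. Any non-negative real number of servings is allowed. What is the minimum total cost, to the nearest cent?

$3.39

An LP optimum is at a vertex; with two nutrient constraints at most two foods are used. Check each candidate.
chicken breast only: max(82/28, 12.2/1.0) = 12.2 servings → $30.50.
lentils only: max(82/13, 12.2/3.2) = 6.308 servings → $5.99.
peanut butter only: max(82/8, 12.2/0.9) = 13.56 servings → $3.39.
avocado only: max(82/3, 12.2/0.4) = 30.5 servings → $38.12.
chicken breast + lentils with both tight: 1.355 servings and 3.389 servings → $6.61.
chicken breast + peanut butter: intersection lies outside the first quadrant.
chicken breast + avocado: the both-tight solution has a negative serving — not a feasible corner.
lentils + peanut butter with both tight: 1.712 servings and 7.468 servings → $3.49.
lentils + avocado with both tight: 0.8636 servings and 23.59 servings → $30.31.
peanut butter + avocado: intersection lies outside the first quadrant.
The minimum over all feasible corners is $3.39.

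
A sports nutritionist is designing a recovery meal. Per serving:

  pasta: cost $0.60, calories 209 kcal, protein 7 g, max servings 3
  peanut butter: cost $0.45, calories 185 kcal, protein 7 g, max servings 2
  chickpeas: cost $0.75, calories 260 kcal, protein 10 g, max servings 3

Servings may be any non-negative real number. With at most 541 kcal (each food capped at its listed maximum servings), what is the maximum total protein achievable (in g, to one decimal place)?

20.8 g

Protein per kcal: chickpeas 0.03846, peanut butter 0.03784, pasta 0.03349.
Take 2.081 servings of chickpeas: uses 541 kcal, +20.8 g protein (running total 20.8 g).
Greedy by best ratio exhausts the calories allowance optimally: 20.8 g.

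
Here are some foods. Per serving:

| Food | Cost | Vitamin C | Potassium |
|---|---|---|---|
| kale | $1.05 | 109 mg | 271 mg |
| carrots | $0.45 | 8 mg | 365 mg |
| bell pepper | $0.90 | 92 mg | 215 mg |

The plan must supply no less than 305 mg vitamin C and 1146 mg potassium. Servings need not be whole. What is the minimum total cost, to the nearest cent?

$3.36

With two linear requirements the optimum uses one or two foods; enumerate the corners.
kale only: max(305/109, 1146/271) = 4.229 servings → $4.44.
carrots only: max(305/8, 1146/365) = 38.12 servings → $17.16.
bell pepper only: max(305/92, 1146/215) = 5.33 servings → $4.80.
kale + carrots with both tight: 2.716 servings and 1.123 servings → $3.36.
kale + bell pepper: the both-tight solution has a negative serving — not a feasible corner.
carrots + bell pepper with both tight: 1.251 servings and 3.206 servings → $3.45.
So the least-cost plan costs $3.36.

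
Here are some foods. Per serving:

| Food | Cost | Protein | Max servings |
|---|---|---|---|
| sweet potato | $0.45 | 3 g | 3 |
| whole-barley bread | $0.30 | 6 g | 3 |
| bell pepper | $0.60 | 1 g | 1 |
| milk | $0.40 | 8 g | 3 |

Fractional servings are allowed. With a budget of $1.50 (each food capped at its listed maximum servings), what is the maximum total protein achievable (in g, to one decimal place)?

30.0 g

Protein per dollar: whole-barley bread 20, milk 20, sweet potato 6.667, bell pepper 1.667.
Take 3 servings of whole-barley bread: spends $0.90, +18.0 g protein (running total 18.0 g).
Take 1.5 servings of milk: spends $0.60, +12.0 g protein (running total 30.0 g).
Greedy by best ratio exhausts the cost allowance optimally: 30.0 g.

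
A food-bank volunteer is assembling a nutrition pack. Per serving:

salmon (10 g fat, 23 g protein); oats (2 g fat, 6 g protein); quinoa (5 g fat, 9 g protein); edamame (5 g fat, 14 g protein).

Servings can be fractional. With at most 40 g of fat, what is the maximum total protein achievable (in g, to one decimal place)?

120.0 g

Protein per g fat: oats 3, edamame 2.8, salmon 2.3, quinoa 1.8.
With no serving limits, spend the whole fat allowance on oats: 40 g / 2 g × 6 g = 120.0 g.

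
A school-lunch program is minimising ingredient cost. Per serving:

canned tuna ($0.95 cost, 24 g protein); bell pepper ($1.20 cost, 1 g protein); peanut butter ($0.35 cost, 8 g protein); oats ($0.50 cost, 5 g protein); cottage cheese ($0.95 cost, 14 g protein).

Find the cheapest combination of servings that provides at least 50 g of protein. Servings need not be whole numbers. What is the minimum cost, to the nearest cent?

$1.98

Cost per g of protein: canned tuna $0.0396, peanut butter $0.0437, cottage cheese $0.0679, oats $0.1000, bell pepper $1.2000.
With no serving limits, use only canned tuna: 50 g / 24 g = 2.083 servings × $0.95 = $1.98.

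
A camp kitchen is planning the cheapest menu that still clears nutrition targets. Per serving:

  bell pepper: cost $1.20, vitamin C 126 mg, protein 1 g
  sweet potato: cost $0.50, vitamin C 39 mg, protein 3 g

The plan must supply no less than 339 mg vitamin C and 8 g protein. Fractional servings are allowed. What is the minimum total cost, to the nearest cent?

$3.48

For a min-cost LP with two ≥-constraints, a basic feasible solution has at most two positive variables.
bell pepper only: max(339/126, 8/1) = 8 servings → $9.60.
sweet potato only: max(339/39, 8/3) = 8.692 servings → $4.35.
bell pepper + sweet potato with both tight: 2.08 servings and 1.973 servings → $3.48.
Cheapest feasible corner: $3.48.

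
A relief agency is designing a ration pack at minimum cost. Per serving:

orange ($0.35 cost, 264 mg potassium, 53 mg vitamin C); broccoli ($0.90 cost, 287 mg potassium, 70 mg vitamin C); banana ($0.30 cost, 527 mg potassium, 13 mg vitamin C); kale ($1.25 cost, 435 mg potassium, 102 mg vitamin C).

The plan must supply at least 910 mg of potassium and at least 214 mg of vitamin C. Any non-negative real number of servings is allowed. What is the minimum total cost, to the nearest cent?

$1.41

Minimising a linear cost over {potassium ≥ 910, vitamin C ≥ 214, servings ≥ 0} — the optimum is at a vertex, using one or two foods.
orange only: max(910/264, 214/53) = 4.038 servings → $1.41.
broccoli only: max(910/287, 214/70) = 3.171 servings → $2.85.
banana only: max(910/527, 214/13) = 16.46 servings → $4.94.
kale only: max(910/435, 214/102) = 2.098 servings → $2.62.
orange + broccoli with both tight: 0.6981 servings and 2.529 servings → $2.52.
orange + banana: intersection lies outside the first quadrant.
orange + kale: intersection lies outside the first quadrant.
broccoli + banana with both tight: 3.044 servings and 0.06882 servings → $2.76.
broccoli + kale with both tight: 0.2296 servings and 1.94 servings → $2.63.
banana + kale: the both-tight solution has a negative serving — not a feasible corner.
The minimum over all feasible corners is $1.41.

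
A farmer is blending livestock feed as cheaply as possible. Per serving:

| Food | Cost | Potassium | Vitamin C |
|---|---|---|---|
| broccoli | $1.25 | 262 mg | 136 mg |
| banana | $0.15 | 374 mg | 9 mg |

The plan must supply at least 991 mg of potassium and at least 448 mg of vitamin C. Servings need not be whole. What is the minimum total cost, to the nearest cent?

The cheapest plan sits at a corner of the feasible region — with two constraints it uses at most two foods.
broccoli only: max(991/262, 448/136) = 3.782 servings → $4.73.
banana only: max(991/374, 448/9) = 49.78 servings → $7.47.
broccoli + banana with both tight: 3.27 servings and 0.3587 servings → $4.14.
The minimum over all feasible corners is $4.14.

$4.14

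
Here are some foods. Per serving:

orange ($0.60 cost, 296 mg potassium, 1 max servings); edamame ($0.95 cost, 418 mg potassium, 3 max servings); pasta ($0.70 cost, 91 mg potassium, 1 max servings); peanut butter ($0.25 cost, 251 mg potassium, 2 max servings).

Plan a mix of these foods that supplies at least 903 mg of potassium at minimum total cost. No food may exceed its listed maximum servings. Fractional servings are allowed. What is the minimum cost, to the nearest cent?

Cost per mg of potassium: peanut butter $0.0010, orange $0.0020, edamame $0.0023, pasta $0.0077.
Take 2 servings of peanut butter: +502.0 mg potassium for $0.50 (total $0.50, still need 401.0 mg).
Take 1 serving of orange: +296.0 mg potassium for $0.60 (total $1.10, still need 105.0 mg).
Take 0.2512 servings of edamame: +105.0 mg potassium for $0.24 (total $1.34, still need 0.0 mg).
Greedy by cheapest-per-mg is optimal for a single linear constraint, so the minimum cost is $1.34.

$1.34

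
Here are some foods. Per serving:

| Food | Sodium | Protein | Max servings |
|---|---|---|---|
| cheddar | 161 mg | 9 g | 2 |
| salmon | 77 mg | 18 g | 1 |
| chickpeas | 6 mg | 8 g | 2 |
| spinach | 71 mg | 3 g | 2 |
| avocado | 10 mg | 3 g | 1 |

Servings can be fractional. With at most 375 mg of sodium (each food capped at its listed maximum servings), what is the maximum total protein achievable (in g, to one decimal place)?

52.4 g

Protein per mg sodium: chickpeas 1.333, avocado 0.3, salmon 0.2338, cheddar 0.0559, spinach 0.04225.
Take 2 servings of chickpeas: uses 12 mg sodium, +16.0 g protein (running total 16.0 g).
Take 1 serving of avocado: uses 10 mg sodium, +3.0 g protein (running total 19.0 g).
Take 1 serving of salmon: uses 77 mg sodium, +18.0 g protein (running total 37.0 g).
Take 1.714 servings of cheddar: uses 276 mg sodium, +15.4 g protein (running total 52.4 g).
Filling greedily by protein-per-mg sodium is optimal for one linear limit, giving 52.4 g.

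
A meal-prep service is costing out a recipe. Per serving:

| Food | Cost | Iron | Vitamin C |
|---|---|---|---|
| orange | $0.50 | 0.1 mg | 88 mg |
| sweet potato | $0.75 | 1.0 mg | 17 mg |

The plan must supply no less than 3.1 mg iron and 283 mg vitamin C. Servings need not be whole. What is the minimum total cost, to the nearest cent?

$3.46

An LP optimum is at a vertex; with two nutrient constraints at most two foods are used. Check each candidate.
orange only: max(3.1/0.1, 283/88) = 31 servings → $15.50.
sweet potato only: max(3.1/1.0, 283/17) = 16.65 servings → $12.49.
orange + sweet potato with both tight: 2.669 servings and 2.833 servings → $3.46.
So the least-cost plan costs $3.46.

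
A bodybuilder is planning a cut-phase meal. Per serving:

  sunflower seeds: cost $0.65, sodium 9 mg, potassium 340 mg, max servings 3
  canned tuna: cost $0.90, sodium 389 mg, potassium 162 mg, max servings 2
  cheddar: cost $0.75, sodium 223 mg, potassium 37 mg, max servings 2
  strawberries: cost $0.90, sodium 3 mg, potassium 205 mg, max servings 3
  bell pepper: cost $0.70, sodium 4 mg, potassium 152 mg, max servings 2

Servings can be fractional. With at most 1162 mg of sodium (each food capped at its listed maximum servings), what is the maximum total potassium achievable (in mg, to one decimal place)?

Potassium per mg sodium: strawberries 68.33, bell pepper 38, sunflower seeds 37.78, canned tuna 0.4165, cheddar 0.1659.
Take 3 servings of strawberries: uses 9 mg sodium, +615.0 mg potassium (running total 615.0 mg).
Take 2 servings of bell pepper: uses 8 mg sodium, +304.0 mg potassium (running total 919.0 mg).
Take 3 servings of sunflower seeds: uses 27 mg sodium, +1020.0 mg potassium (running total 1939.0 mg).
Take 2 servings of canned tuna: uses 778 mg sodium, +324.0 mg potassium (running total 2263.0 mg).
Take 1.525 servings of cheddar: uses 340 mg sodium, +56.4 mg potassium (running total 2319.4 mg).
Greedy by best ratio exhausts the sodium allowance optimally: 2319.4 mg.

2319.4 mg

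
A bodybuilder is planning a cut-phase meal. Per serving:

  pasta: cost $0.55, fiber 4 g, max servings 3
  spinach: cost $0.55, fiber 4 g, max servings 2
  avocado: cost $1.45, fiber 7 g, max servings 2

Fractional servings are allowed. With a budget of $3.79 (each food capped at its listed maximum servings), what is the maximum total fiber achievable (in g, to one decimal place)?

25.0 g

Fiber per dollar: pasta 7.273, spinach 7.273, avocado 4.828.
Take 3 servings of pasta: spends $1.65, +12.0 g fiber (running total 12.0 g).
Take 2 servings of spinach: spends $1.10, +8.0 g fiber (running total 20.0 g).
Take 0.7172 servings of avocado: spends $1.04, +5.0 g fiber (running total 25.0 g).
Greedy by best ratio exhausts the cost allowance optimally: 25.0 g.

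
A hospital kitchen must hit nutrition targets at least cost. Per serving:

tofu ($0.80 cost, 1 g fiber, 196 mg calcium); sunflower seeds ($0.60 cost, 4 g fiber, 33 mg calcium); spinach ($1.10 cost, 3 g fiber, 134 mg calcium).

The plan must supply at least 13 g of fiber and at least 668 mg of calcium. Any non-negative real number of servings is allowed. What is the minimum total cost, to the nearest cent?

Two binding constraints pin down two serving amounts, so the optimal mix uses at most two foods. The candidates are each food alone (scaled to the tighter of fiber/calcium) and each pair with both constraints tight.
tofu only: max(13/1, 668/196) = 13 servings → $10.40.
sunflower seeds only: max(13/4, 668/33) = 20.24 servings → $12.15.
spinach only: max(13/3, 668/134) = 4.985 servings → $5.48.
tofu + sunflower seeds with both tight: 2.987 servings and 2.503 servings → $3.89.
tofu + spinach with both tight: 0.5771 servings and 4.141 servings → $5.02.
sunflower seeds + spinach with both targets exact would need a negative amount; discard.
Cheapest feasible corner: $3.89.

$3.89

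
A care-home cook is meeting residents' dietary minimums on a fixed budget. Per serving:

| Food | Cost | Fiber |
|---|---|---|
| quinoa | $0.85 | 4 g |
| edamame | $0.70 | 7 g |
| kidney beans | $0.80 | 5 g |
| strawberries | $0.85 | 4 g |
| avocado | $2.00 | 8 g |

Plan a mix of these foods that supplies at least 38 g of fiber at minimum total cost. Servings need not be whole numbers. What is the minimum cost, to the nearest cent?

Cost per g of fiber: edamame $0.1000, kidney beans $0.1600, quinoa $0.2125, strawberries $0.2125, avocado $0.2500.
With no serving limits, use only edamame: 38 g / 7 g = 5.429 servings × $0.70 = $3.80.

$3.80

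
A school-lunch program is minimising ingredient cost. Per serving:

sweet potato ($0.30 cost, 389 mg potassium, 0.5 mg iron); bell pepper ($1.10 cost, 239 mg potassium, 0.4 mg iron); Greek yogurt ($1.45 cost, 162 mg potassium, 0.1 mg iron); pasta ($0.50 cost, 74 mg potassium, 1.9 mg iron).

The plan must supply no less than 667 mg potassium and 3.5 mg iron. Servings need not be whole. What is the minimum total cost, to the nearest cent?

Two binding constraints pin down two serving amounts, so the optimal mix uses at most two foods. The candidates are each food alone (scaled to the tighter of potassium/iron) and each pair with both constraints tight.
sweet potato only: max(667/389, 3.5/0.5) = 7 servings → $2.10.
bell pepper only: max(667/239, 3.5/0.4) = 8.75 servings → $9.62.
Greek yogurt only: max(667/162, 3.5/0.1) = 35 servings → $50.75.
pasta only: max(667/74, 3.5/1.9) = 9.014 servings → $4.51.
sweet potato + bell pepper: intersection lies outside the first quadrant.
sweet potato + Greek yogurt with both targets exact would need a negative amount; discard.
sweet potato + pasta with both tight: 1.436 servings and 1.464 servings → $1.16.
bell pepper + Greek yogurt: intersection lies outside the first quadrant.
bell pepper + pasta with both tight: 2.375 servings and 1.342 servings → $3.28.
Greek yogurt + pasta with both tight: 3.357 servings and 1.665 servings → $5.70.
Cheapest feasible corner: $1.16.

$1.16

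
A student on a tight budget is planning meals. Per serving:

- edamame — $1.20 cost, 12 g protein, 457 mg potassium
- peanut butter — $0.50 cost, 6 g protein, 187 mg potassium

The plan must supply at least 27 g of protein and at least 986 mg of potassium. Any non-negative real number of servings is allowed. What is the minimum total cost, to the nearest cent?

Two binding constraints pin down two serving amounts, so the optimal mix uses at most two foods. The candidates are each food alone (scaled to the tighter of protein/potassium) and each pair with both constraints tight.
edamame only: max(27/12, 986/457) = 2.25 servings → $2.70.
peanut butter only: max(27/6, 986/187) = 5.273 servings → $2.64.
edamame + peanut butter with both tight: 1.741 servings and 1.018 servings → $2.60.
The minimum over all feasible corners is $2.60.

$2.60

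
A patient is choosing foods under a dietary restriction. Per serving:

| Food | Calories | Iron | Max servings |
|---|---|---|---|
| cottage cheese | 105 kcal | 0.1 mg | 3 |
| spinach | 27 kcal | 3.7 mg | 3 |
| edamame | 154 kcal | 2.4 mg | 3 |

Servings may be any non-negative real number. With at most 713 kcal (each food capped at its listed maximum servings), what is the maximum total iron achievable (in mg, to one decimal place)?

18.5 mg

Iron per kcal: spinach 0.137, edamame 0.01558, cottage cheese 0.0009524.
Take 3 servings of spinach: uses 81 kcal, +11.1 mg iron (running total 11.1 mg).
Take 3 servings of edamame: uses 462 kcal, +7.2 mg iron (running total 18.3 mg).
Take 1.619 servings of cottage cheese: uses 170 kcal, +0.2 mg iron (running total 18.5 mg).
Filling greedily by iron-per-kcal is optimal for one linear limit, giving 18.5 mg.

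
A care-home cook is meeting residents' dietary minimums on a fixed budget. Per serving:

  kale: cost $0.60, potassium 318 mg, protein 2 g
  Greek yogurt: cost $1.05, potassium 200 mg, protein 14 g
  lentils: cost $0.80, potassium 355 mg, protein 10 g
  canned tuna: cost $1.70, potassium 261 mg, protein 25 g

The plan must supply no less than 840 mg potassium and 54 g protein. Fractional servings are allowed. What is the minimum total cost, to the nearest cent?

$3.80

Minimising a linear cost over {potassium ≥ 840, protein ≥ 54, servings ≥ 0} — the optimum is at a vertex, using one or two foods.
kale only: max(840/318, 54/2) = 27 servings → $16.20.
Greek yogurt only: max(840/200, 54/14) = 4.2 servings → $4.41.
lentils only: max(840/355, 54/10) = 5.4 servings → $4.32.
canned tuna only: max(840/261, 54/25) = 3.218 servings → $5.47.
kale + Greek yogurt with both tight: 0.2369 servings and 3.823 servings → $4.16.
kale + lentils with both targets exact would need a negative amount; discard.
kale + canned tuna with both tight: 0.9297 servings and 2.086 servings → $4.10.
Greek yogurt + lentils with both tight: 3.626 servings and 0.3232 servings → $4.07.
Greek yogurt + canned tuna: intersection lies outside the first quadrant.
lentils + canned tuna with both tight: 1.102 servings and 1.719 servings → $3.80.
The minimum over all feasible corners is $3.80.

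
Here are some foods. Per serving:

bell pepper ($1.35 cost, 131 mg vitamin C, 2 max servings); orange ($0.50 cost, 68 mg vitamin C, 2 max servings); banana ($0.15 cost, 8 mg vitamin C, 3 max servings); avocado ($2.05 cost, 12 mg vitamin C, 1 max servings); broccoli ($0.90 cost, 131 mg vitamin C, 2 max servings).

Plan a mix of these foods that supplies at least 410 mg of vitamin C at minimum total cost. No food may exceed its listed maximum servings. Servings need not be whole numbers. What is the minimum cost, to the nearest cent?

$2.92

Cost per mg of vitamin C: broccoli $0.0069, orange $0.0074, bell pepper $0.0103, banana $0.0187, avocado $0.1708.
Take 2 servings of broccoli: +262.0 mg vitamin C for $1.80 (total $1.80, still need 148.0 mg).
Take 2 servings of orange: +136.0 mg vitamin C for $1.00 (total $2.80, still need 12.0 mg).
Take 0.0916 servings of bell pepper: +12.0 mg vitamin C for $0.12 (total $2.92, still need 0.0 mg).
Greedy by cheapest-per-mg is optimal for a single linear constraint, so the minimum cost is $2.92.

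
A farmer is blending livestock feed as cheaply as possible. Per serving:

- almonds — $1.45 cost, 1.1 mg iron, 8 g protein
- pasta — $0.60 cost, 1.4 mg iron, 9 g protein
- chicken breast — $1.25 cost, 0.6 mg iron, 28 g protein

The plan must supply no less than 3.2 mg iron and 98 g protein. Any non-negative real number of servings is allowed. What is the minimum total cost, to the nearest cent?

$4.56

Minimising a linear cost over {iron ≥ 3.2, protein ≥ 98, servings ≥ 0} — the optimum is at a vertex, using one or two foods.
almonds only: max(3.2/1.1, 98/8) = 12.25 servings → $17.76.
pasta only: max(3.2/1.4, 98/9) = 10.89 servings → $6.53.
chicken breast only: max(3.2/0.6, 98/28) = 5.333 servings → $6.67.
almonds + pasta with both targets exact would need a negative amount; discard.
almonds + chicken breast with both tight: 1.185 servings and 3.162 servings → $5.67.
pasta + chicken breast with both tight: 0.9112 servings and 3.207 servings → $4.56.
So the least-cost plan costs $4.56.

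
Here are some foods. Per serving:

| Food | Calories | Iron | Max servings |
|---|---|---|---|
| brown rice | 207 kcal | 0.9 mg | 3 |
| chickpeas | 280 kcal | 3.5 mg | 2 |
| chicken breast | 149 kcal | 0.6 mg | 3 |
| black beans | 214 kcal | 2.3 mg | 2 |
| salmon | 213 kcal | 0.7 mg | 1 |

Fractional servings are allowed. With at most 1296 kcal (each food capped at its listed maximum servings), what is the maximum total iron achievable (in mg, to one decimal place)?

Iron per kcal: chickpeas 0.0125, black beans 0.01075, brown rice 0.004348, chicken breast 0.004027, salmon 0.003286.
Take 2 servings of chickpeas: uses 560 kcal, +7.0 mg iron (running total 7.0 mg).
Take 2 servings of black beans: uses 428 kcal, +4.6 mg iron (running total 11.6 mg).
Take 1.488 servings of brown rice: uses 308 kcal, +1.3 mg iron (running total 12.9 mg).
Greedy by best ratio exhausts the calories allowance optimally: 12.9 mg.

12.9 mg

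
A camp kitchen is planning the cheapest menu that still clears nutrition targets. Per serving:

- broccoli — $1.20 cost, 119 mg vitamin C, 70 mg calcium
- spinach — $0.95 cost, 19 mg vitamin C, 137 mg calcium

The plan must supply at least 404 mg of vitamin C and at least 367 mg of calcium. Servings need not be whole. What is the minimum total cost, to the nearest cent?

An LP optimum is at a vertex; with two nutrient constraints at most two foods are used. Check each candidate.
broccoli only: max(404/119, 367/70) = 5.243 servings → $6.29.
spinach only: max(404/19, 367/137) = 21.26 servings → $20.20.
broccoli + spinach with both tight: 3.231 servings and 1.028 servings → $4.85.
The minimum over all feasible corners is $4.85.

$4.85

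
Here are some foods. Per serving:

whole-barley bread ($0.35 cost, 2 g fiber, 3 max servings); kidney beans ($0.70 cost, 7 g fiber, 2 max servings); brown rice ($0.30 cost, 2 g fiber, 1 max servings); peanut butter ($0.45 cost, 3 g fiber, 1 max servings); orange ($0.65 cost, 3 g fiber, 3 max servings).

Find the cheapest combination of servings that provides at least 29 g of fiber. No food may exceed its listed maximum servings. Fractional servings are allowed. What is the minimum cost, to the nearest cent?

Cost per g of fiber: kidney beans $0.1000, brown rice $0.1500, peanut butter $0.1500, whole-barley bread $0.1750, orange $0.2167.
Take 2 servings of kidney beans: +14.0 g fiber for $1.40 (total $1.40, still need 15.0 g).
Take 1 serving of brown rice: +2.0 g fiber for $0.30 (total $1.70, still need 13.0 g).
Take 1 serving of peanut butter: +3.0 g fiber for $0.45 (total $2.15, still need 10.0 g).
Take 3 servings of whole-barley bread: +6.0 g fiber for $1.05 (total $3.20, still need 4.0 g).
Take 1.333 servings of orange: +4.0 g fiber for $0.87 (total $4.07, still need 0.0 g).
Filling from the cheapest source first is optimal under one linear minimum: $4.07.

$4.07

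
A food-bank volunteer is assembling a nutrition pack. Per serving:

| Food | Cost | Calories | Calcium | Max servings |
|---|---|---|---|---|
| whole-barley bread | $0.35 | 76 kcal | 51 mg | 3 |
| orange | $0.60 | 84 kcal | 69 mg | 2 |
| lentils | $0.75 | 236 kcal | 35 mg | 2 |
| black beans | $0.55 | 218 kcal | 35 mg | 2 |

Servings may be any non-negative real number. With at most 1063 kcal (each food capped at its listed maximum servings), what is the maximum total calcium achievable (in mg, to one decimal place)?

395.3 mg

Calcium per kcal: orange 0.8214, whole-barley bread 0.6711, black beans 0.1606, lentils 0.1483.
Take 2 servings of orange: uses 168 kcal, +138.0 mg calcium (running total 138.0 mg).
Take 3 servings of whole-barley bread: uses 228 kcal, +153.0 mg calcium (running total 291.0 mg).
Take 2 servings of black beans: uses 436 kcal, +70.0 mg calcium (running total 361.0 mg).
Take 0.9788 servings of lentils: uses 231 kcal, +34.3 mg calcium (running total 395.3 mg).
Filling greedily by calcium-per-kcal is optimal for one linear limit, giving 395.3 mg.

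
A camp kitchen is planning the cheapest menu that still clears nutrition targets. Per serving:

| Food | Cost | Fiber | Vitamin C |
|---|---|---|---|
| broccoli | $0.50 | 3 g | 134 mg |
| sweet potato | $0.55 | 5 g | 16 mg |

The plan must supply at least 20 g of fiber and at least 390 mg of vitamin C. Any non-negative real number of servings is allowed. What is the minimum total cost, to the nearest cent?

$2.65

An LP optimum is at a vertex; with two nutrient constraints at most two foods are used. Check each candidate.
broccoli only: max(20/3, 390/134) = 6.667 servings → $3.33.
sweet potato only: max(20/5, 390/16) = 24.38 servings → $13.41.
broccoli + sweet potato with both tight: 2.621 servings and 2.428 servings → $2.65.
Cheapest feasible corner: $2.65.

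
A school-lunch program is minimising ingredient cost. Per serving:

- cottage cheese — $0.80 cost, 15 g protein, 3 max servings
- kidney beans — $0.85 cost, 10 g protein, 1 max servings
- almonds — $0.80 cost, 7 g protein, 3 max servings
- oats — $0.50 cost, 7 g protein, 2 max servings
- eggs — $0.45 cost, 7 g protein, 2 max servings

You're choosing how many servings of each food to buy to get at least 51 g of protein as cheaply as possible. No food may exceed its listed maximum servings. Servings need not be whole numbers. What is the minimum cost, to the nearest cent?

Cost per g of protein: cottage cheese $0.0533, eggs $0.0643, oats $0.0714, kidney beans $0.0850, almonds $0.1143.
Take 3 servings of cottage cheese: +45.0 g protein for $2.40 (total $2.40, still need 6.0 g).
Take 0.8571 servings of eggs: +6.0 g protein for $0.39 (total $2.79, still need 0.0 g).
Greedy by cheapest-per-g is optimal for a single linear constraint, so the minimum cost is $2.79.

$2.79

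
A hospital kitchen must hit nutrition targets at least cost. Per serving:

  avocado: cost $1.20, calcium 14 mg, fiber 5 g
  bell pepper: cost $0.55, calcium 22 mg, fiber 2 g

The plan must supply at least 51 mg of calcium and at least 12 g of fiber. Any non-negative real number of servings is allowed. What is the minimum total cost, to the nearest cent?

At the optimum either one food covers both requirements or two foods hit both targets exactly; no other combination can be cheaper.
avocado only: max(51/14, 12/5) = 3.643 servings → $4.37.
bell pepper only: max(51/22, 12/2) = 6 servings → $3.30.
avocado + bell pepper with both tight: 1.976 servings and 1.061 servings → $2.95.
So the least-cost plan costs $2.95.

$2.95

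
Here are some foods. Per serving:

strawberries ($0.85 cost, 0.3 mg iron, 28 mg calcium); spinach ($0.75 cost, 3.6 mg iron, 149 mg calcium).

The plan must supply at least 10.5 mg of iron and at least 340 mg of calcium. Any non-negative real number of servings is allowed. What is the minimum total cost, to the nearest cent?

$2.19

A basic optimal solution has at most two foods positive. Try each food alone and each pair with both targets met exactly.
strawberries only: max(10.5/0.3, 340/28) = 35 servings → $29.75.
spinach only: max(10.5/3.6, 340/149) = 2.917 servings → $2.19.
strawberries + spinach: the both-tight solution has a negative serving — not a feasible corner.
Cheapest feasible corner: $2.19.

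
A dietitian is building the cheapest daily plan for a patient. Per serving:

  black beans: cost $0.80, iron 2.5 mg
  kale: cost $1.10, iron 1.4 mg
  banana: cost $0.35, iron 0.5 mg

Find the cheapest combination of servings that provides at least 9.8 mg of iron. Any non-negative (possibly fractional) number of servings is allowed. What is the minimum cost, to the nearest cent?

Cost per mg of iron: black beans $0.3200, banana $0.7000, kale $0.7857.
With no serving limits, use only black beans: 9.8 mg / 2.5 mg = 3.92 servings × $0.80 = $3.14.

$3.14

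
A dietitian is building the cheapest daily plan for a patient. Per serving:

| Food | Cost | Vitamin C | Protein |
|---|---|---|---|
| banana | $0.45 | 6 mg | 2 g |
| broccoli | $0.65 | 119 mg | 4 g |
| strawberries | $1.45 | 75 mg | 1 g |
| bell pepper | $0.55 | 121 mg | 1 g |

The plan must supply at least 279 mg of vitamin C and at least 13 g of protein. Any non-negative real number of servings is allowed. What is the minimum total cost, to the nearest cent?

Compare the cost at each extreme point of the feasible region.
banana only: max(279/6, 13/2) = 46.5 servings → $20.93.
broccoli only: max(279/119, 13/4) = 3.25 servings → $2.11.
strawberries only: max(279/75, 13/1) = 13 servings → $18.85.
bell pepper only: max(279/121, 13/1) = 13 servings → $7.15.
banana + broccoli with both tight: 2.014 servings and 2.243 servings → $2.36.
banana + strawberries with both tight: 4.833 servings and 3.333 servings → $7.01.
banana + bell pepper with both tight: 5.483 servings and 2.034 servings → $3.59.
broccoli + strawberries with both targets exact would need a negative amount; discard.
broccoli + bell pepper: intersection lies outside the first quadrant.
strawberries + bell pepper: the both-tight solution has a negative serving — not a feasible corner.
So the least-cost plan costs $2.11.

$2.11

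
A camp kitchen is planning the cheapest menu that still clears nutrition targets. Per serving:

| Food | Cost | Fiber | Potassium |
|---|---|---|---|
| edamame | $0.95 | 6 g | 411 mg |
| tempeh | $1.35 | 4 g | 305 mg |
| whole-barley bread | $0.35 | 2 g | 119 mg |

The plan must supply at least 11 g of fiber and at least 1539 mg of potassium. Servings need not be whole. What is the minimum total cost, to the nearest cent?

$3.56

edamame only: max(11/6, 1539/411) = 3.745 servings → $3.56.
tempeh only: max(11/4, 1539/305) = 5.046 servings → $6.81.
whole-barley bread only: max(11/2, 1539/119) = 12.93 servings → $4.53.
edamame + tempeh: intersection lies outside the first quadrant.
edamame + whole-barley bread with both targets exact would need a negative amount; discard.
tempeh + whole-barley bread: intersection lies outside the first quadrant.
The minimum over all feasible corners is $3.56.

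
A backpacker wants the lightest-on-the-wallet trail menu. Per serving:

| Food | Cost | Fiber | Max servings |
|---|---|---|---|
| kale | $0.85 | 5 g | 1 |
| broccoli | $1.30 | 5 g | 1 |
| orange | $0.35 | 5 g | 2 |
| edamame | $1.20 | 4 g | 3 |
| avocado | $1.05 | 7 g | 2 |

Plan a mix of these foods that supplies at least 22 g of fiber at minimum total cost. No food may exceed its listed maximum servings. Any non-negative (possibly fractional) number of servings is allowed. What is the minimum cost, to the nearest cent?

Cost per g of fiber: orange $0.0700, avocado $0.1500, kale $0.1700, broccoli $0.2600, edamame $0.3000.
Take 2 servings of orange: +10.0 g fiber for $0.70 (total $0.70, still need 12.0 g).
Take 1.714 servings of avocado: +12.0 g fiber for $1.80 (total $2.50, still need 0.0 g).
Filling from the cheapest source first is optimal under one linear minimum: $2.50.

$2.50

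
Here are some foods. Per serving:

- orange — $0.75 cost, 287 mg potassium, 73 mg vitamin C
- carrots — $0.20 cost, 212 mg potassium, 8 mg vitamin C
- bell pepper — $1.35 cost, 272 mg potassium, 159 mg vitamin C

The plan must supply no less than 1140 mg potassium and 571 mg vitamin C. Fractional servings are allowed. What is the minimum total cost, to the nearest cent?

At the optimum either one food covers both requirements or two foods hit both targets exactly; no other combination can be cheaper.
orange only: max(1140/287, 571/73) = 7.822 servings → $5.87.
carrots only: max(1140/212, 571/8) = 71.38 servings → $14.28.
bell pepper only: max(1140/272, 571/159) = 4.191 servings → $5.66.
orange + carrots with both targets exact would need a negative amount; discard.
orange + bell pepper with both tight: 1.007 servings and 3.129 servings → $4.98.
carrots + bell pepper with both tight: 0.8229 servings and 3.55 servings → $4.96.
So the least-cost plan costs $4.96.

$4.96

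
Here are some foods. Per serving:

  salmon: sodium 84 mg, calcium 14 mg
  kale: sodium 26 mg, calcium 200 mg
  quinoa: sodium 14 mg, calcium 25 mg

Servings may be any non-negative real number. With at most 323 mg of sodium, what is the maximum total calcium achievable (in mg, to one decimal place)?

Calcium per mg sodium: kale 7.692, quinoa 1.786, salmon 0.1667.
With no serving limits, spend the whole sodium allowance on kale: 323 mg / 26 mg × 200 mg = 2484.6 mg.

2484.6 mg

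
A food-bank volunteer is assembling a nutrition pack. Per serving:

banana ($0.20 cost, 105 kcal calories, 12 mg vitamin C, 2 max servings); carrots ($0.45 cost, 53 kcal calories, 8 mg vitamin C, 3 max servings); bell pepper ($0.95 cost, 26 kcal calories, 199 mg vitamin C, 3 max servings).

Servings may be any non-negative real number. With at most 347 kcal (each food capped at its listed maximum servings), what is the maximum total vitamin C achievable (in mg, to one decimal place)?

633.6 mg

Vitamin C per kcal: bell pepper 7.654, carrots 0.1509, banana 0.1143.
Take 3 servings of bell pepper: uses 78 kcal, +597.0 mg vitamin C (running total 597.0 mg).
Take 3 servings of carrots: uses 159 kcal, +24.0 mg vitamin C (running total 621.0 mg).
Take 1.048 servings of banana: uses 110 kcal, +12.6 mg vitamin C (running total 633.6 mg).
Filling greedily by vitamin C-per-kcal is optimal for one linear limit, giving 633.6 mg.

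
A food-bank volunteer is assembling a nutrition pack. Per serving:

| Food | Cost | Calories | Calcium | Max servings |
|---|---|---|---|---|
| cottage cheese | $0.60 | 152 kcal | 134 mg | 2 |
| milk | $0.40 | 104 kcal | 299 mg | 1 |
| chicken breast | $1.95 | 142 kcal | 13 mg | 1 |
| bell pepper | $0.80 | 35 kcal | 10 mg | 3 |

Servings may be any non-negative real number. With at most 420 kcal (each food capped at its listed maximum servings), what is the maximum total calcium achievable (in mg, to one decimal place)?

Calcium per kcal: milk 2.875, cottage cheese 0.8816, bell pepper 0.2857, chicken breast 0.09155.
Take 1 serving of milk: uses 104 kcal, +299.0 mg calcium (running total 299.0 mg).
Take 2 servings of cottage cheese: uses 304 kcal, +268.0 mg calcium (running total 567.0 mg).
Take 0.3429 servings of bell pepper: uses 12 kcal, +3.4 mg calcium (running total 570.4 mg).
Greedy by best ratio exhausts the calories allowance optimally: 570.4 mg.

570.4 mg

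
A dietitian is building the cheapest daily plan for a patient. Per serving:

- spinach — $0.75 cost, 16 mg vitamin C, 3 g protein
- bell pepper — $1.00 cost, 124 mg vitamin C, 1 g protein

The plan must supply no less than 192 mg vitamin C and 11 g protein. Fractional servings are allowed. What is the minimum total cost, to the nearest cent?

$3.59

Minimising a linear cost over {vitamin C ≥ 192, protein ≥ 11, servings ≥ 0} — the optimum is at a vertex, using one or two foods.
spinach only: max(192/16, 11/3) = 12 servings → $9.00.
bell pepper only: max(192/124, 11/1) = 11 servings → $11.00.
spinach + bell pepper with both tight: 3.292 servings and 1.124 servings → $3.59.
The minimum over all feasible corners is $3.59.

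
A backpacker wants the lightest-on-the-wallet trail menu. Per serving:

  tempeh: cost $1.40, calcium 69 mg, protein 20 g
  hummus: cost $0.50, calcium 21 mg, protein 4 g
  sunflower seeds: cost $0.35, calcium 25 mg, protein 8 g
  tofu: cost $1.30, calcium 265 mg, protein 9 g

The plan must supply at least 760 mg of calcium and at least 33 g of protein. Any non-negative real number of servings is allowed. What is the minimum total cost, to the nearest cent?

$3.96

Minimising a linear cost over {calcium ≥ 760, protein ≥ 33, servings ≥ 0} — the optimum is at a vertex, using one or two foods.
tempeh only: max(760/69, 33/20) = 11.01 servings → $15.42.
hummus only: max(760/21, 33/4) = 36.19 servings → $18.10.
sunflower seeds only: max(760/25, 33/8) = 30.4 servings → $10.64.
tofu only: max(760/265, 33/9) = 3.667 servings → $4.77.
tempeh + hummus with both targets exact would need a negative amount; discard.
tempeh + sunflower seeds with both targets exact would need a negative amount; discard.
tempeh + tofu with both tight: 0.4071 servings and 2.762 servings → $4.16.
hummus + sunflower seeds: the both-tight solution has a negative serving — not a feasible corner.
hummus + tofu with both tight: 2.187 servings and 2.695 servings → $4.60.
sunflower seeds + tofu with both tight: 1.005 servings and 2.773 servings → $3.96.
So the least-cost plan costs $3.96.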